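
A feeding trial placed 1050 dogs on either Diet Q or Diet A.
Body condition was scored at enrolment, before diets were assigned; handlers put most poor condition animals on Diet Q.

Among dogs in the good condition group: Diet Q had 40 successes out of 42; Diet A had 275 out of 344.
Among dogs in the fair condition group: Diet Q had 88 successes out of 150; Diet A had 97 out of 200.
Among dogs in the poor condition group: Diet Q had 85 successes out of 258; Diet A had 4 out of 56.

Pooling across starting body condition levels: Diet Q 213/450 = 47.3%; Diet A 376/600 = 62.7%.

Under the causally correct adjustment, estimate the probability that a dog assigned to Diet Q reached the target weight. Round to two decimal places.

Starting body condition satisfies the back-door criterion: it is not a descendant of the diet, and it blocks the spurious path from diet to outcome. Adjusting for it (i.e., using the within-starting body condition rates) gives the causal effect.
Standardising Diet Q to the population starting body condition mix: 0.368·40/42 + 0.333·88/150 + 0.299·85/258 = 0.644.

0.64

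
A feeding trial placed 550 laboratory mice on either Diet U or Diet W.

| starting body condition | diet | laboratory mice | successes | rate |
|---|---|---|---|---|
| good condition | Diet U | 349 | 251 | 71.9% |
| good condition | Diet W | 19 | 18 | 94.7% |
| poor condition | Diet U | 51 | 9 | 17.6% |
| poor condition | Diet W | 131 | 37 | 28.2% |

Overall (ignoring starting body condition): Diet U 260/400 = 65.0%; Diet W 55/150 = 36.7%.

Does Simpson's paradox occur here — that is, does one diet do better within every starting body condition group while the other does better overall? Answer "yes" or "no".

Within each starting body condition level (good condition 71.9% vs 94.7%; poor condition 17.6% vs 28.2%), Diet W has the higher rate every time. Pooled: 65.0% vs 36.7% — Diet U has the higher rate overall. The two comparisons disagree.

yes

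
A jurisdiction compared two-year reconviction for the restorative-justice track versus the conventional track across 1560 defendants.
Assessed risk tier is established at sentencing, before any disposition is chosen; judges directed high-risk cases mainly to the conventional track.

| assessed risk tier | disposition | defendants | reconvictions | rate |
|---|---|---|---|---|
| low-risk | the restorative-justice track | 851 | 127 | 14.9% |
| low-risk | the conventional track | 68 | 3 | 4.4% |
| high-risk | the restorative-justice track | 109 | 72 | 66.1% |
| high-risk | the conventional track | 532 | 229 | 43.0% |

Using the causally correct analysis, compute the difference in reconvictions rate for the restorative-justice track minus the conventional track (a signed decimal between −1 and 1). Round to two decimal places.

+0.16

Assessed risk tier is set before the disposition has any effect — it is not caused by the disposition — and it independently drives the outcome. That makes it a confounder, so the causal comparison is within assessed risk tier levels.
Adjusting over the population distribution of assessed risk tier: 0.589·(0.149−0.044) + 0.411·(0.661−0.430) = +0.156.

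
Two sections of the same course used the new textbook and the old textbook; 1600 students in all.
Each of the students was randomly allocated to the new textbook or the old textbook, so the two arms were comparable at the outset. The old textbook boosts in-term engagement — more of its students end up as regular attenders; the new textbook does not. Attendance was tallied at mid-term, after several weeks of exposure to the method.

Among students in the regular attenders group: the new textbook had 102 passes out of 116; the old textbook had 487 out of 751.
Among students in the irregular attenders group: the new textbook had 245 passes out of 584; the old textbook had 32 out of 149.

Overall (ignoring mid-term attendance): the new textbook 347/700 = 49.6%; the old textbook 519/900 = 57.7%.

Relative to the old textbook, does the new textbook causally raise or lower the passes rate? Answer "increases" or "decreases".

decreases

The distribution of mid-term attendance is itself part of what the teaching method does — it is an intermediate outcome. Holding it fixed would remove that part of the effect; the total effect is the pooled difference.
Pooled: the new textbook 49.6% vs the old textbook 57.7%; the old textbook is higher overall.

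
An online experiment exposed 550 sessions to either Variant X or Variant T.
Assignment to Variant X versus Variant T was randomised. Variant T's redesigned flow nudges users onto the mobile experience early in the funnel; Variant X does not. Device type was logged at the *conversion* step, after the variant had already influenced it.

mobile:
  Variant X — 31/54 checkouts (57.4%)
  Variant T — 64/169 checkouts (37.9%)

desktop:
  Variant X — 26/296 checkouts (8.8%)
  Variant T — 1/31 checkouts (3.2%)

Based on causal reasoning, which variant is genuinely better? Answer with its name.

The stratified and pooled comparisons disagree (Variant X wins within each device type; Variant T wins overall), so the answer turns on the causal role of device type.
Device type lies on the pathway variant → device type → outcome, so adjusting for it blocks the indirect effect. For the total causal effect of variant, use the unadjusted pooled rates.
Pooled: Variant X 16.3% vs Variant T 32.5%; Variant T is higher overall.

Variant T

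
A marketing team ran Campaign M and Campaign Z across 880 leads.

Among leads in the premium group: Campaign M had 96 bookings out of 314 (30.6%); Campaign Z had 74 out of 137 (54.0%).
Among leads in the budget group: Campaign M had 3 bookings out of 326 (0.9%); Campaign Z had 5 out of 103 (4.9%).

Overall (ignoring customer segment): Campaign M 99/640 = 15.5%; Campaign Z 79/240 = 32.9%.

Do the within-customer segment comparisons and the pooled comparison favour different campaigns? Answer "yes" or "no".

Within each customer segment level (premium 30.6% vs 54.0%; budget 0.9% vs 4.9%), Campaign Z has the higher rate every time. Pooled: 15.5% vs 32.9% — Campaign Z has the higher rate overall. They agree.

no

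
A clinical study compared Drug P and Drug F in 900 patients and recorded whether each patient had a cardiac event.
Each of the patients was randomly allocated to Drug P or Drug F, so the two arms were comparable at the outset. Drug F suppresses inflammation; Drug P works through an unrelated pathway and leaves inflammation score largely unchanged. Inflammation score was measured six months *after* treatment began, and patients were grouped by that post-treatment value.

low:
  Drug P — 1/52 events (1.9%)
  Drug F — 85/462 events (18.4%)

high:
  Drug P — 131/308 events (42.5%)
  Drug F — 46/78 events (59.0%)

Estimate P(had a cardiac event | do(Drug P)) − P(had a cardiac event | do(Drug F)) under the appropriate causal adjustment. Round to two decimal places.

+0.12

Within every inflammation score level Drug P has the lower rate, yet pooled Drug F does — Simpson's reversal.
Inflammation score is downstream of the drug. One should not condition on a consequence of treatment, so the overall rates are the right comparison.
The causal difference is the pooled difference: 0.367 − 0.243 = +0.124.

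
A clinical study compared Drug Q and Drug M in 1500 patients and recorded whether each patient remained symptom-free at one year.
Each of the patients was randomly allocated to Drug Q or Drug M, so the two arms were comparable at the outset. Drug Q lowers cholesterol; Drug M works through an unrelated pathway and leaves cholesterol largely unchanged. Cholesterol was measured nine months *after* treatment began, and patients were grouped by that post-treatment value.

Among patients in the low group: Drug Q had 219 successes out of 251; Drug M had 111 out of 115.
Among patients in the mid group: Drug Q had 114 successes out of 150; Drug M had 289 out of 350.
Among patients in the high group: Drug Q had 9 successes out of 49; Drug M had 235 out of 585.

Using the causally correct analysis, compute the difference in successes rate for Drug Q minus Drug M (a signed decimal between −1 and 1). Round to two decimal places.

Cholesterol is recorded after the drug and is itself shifted by it — it sits on the causal path from drug to outcome. Conditioning on a mediator would strip out part of the effect we want; the pooled comparison gives the total causal effect.
The causal difference is the pooled difference: 0.760 − 0.605 = +0.155.

+0.16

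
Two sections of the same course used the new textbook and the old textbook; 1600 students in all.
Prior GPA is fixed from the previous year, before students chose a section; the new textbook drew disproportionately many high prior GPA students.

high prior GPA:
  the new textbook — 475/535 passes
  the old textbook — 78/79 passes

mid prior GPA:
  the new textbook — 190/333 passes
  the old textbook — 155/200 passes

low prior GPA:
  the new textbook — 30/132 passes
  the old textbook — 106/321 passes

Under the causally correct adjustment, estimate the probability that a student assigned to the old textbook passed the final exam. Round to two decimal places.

0.73

The stratified and pooled comparisons disagree (the old textbook wins within each prior GPA band; the new textbook wins overall), so the answer turns on the causal role of prior GPA band.
Nothing the teaching method does changes prior GPA band; the imbalance is an allocation artefact. With prior GPA band also predicting the outcome, the pooled figure is confounded, and the within-stratum comparison is the causal one.
Standardising the old textbook to the population prior GPA band mix: 0.384·78/79 + 0.333·155/200 + 0.283·106/321 = 0.731.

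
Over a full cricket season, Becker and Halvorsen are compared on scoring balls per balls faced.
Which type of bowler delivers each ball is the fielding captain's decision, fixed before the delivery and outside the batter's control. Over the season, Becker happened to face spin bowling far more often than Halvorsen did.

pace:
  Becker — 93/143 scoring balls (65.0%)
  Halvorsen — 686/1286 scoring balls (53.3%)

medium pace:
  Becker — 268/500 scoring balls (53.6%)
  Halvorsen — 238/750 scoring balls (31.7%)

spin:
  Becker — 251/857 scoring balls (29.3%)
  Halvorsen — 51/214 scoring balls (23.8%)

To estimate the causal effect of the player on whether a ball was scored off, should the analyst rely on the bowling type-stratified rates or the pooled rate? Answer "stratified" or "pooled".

stratified

Nothing the player does changes bowling type; the imbalance is an allocation artefact. With bowling type also predicting the outcome, the pooled figure is confounded, and the within-stratum comparison is the causal one.
Within each level — pace: 65.0% vs 53.3%; medium pace: 53.6% vs 31.7%; spin: 29.3% vs 23.8% — Becker is higher every time.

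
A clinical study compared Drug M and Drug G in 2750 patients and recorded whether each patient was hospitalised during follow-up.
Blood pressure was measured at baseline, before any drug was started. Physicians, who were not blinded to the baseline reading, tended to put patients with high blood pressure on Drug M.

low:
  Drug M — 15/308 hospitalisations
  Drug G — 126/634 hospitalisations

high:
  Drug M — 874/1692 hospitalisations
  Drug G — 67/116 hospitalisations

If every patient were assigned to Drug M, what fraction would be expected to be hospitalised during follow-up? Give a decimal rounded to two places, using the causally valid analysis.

0.36

Here blood pressure is a common cause — it drives both which drug a case falls under and the outcome. The crude comparison mixes populations; the stratum-specific rates are the causally relevant ones.
Standardising Drug M to the population blood pressure mix: 0.343·15/308 + 0.657·874/1692 = 0.356.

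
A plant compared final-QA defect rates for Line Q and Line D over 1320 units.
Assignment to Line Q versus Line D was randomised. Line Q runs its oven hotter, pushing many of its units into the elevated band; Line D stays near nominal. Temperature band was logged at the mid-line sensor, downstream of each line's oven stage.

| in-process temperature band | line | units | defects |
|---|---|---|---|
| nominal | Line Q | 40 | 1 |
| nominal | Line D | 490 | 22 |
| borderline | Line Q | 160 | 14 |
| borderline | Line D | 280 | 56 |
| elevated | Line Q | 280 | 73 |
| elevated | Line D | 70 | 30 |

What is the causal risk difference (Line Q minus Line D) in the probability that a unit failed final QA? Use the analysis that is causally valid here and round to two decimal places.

+0.05

Line Q is lower inside every in-process temperature band stratum but Line D is lower in aggregate. Whether to stratify depends on how in-process temperature band relates to the line.
In-process temperature band is downstream of the line. One should not condition on a consequence of treatment, so the overall rates are the right comparison.
The causal difference is the pooled difference: 0.183 − 0.129 = +0.055.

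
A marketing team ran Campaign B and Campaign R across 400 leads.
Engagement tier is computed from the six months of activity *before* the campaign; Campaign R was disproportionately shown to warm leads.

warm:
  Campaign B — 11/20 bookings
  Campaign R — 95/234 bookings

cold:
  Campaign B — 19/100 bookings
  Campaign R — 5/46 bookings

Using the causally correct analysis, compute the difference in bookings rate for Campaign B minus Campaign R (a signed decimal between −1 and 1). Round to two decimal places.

Engagement tier is set before the campaign has any effect — it is not caused by the campaign — and it independently drives the outcome. That makes it a confounder, so the causal comparison is within engagement tier levels.
Adjusting over the population distribution of engagement tier: 0.635·(0.550−0.406) + 0.365·(0.190−0.109) = +0.121.

+0.12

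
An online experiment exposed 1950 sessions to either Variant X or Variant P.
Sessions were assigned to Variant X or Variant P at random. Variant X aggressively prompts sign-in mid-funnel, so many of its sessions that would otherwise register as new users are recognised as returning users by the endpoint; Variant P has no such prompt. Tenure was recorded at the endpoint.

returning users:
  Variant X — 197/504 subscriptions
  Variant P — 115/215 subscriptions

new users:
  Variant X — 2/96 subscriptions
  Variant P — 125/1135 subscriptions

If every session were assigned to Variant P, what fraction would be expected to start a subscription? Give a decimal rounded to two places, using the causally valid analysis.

0.18

User tenure is downstream of the variant. One should not condition on a consequence of treatment, so the overall rates are the right comparison.
So P(outcome | do(Variant P)) is just the pooled rate for Variant P: 240/1350 = 0.178.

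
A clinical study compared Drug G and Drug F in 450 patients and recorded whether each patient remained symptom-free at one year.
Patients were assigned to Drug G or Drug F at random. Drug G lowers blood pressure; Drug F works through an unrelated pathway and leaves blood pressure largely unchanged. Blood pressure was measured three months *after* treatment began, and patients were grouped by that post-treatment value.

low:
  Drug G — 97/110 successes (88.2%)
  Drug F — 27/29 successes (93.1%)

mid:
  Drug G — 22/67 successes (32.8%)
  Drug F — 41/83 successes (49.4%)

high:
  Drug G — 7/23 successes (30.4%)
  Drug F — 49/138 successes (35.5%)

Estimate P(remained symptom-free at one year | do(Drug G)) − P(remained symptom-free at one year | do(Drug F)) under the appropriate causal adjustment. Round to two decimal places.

The blood pressure-specific comparison favours Drug F throughout, but the pooled figures favour Drug G. The question is whether to condition on blood pressure.
Blood pressure lies on the pathway drug → blood pressure → outcome, so adjusting for it blocks the indirect effect. For the total causal effect of drug, use the unadjusted pooled rates.
The causal difference is the pooled difference: 0.630 − 0.468 = +0.162.

+0.16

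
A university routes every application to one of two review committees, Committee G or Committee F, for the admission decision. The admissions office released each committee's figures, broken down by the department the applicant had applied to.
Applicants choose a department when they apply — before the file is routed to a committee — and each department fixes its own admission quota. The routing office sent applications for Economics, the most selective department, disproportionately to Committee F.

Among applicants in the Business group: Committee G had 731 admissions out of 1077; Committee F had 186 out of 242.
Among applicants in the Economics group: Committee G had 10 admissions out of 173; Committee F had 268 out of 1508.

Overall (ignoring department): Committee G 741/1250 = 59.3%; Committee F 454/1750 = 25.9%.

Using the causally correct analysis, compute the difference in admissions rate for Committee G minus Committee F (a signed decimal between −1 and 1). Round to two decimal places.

-0.11

Committee F is higher inside every department stratum but Committee G is higher in aggregate. Whether to stratify depends on how department relates to the review committee.
Since department is a pre-existing factor (not a product of the review committee) and it affects the outcome on its own, it is a confounder. The stratified rates, not the pooled rate, identify the causal effect.
Adjusting over the population distribution of department: 0.440·(0.679−0.769) + 0.560·(0.058−0.178) = -0.107.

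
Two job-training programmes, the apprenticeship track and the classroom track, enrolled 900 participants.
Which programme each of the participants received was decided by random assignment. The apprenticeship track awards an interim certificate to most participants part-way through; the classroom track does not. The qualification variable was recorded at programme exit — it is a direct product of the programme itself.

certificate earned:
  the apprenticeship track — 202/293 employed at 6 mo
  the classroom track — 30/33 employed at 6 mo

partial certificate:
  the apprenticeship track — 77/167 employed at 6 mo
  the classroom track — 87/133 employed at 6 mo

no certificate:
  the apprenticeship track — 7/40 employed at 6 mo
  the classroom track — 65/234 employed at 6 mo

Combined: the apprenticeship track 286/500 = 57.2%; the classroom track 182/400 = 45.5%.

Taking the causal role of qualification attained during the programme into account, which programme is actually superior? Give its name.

the apprenticeship track

The distribution of qualification attained during the programme is itself part of what the programme does — it is an intermediate outcome. Holding it fixed would remove that part of the effect; the total effect is the pooled difference.
Pooled: the apprenticeship track 57.2% vs the classroom track 45.5%; the apprenticeship track is higher overall.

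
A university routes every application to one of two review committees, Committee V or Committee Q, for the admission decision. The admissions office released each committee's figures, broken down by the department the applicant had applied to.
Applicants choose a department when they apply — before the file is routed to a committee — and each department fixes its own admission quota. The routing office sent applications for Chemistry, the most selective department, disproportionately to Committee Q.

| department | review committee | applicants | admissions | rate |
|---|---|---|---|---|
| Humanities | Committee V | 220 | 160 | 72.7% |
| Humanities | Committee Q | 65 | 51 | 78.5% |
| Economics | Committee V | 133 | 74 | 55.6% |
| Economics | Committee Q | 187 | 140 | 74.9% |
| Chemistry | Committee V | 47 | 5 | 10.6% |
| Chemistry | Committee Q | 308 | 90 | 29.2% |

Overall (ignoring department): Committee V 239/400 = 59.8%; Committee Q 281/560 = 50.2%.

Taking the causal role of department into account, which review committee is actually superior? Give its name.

Committee Q

The stratified and pooled comparisons disagree (Committee Q wins within each department; Committee V wins overall), so the answer turns on the causal role of department.
Here department is a common cause — it drives both which review committee a case falls under and the outcome. The crude comparison mixes populations; the stratum-specific rates are the causally relevant ones.
Within each level — Humanities: 72.7% vs 78.5%; Economics: 55.6% vs 74.9%; Chemistry: 10.6% vs 29.2% — Committee Q is higher every time.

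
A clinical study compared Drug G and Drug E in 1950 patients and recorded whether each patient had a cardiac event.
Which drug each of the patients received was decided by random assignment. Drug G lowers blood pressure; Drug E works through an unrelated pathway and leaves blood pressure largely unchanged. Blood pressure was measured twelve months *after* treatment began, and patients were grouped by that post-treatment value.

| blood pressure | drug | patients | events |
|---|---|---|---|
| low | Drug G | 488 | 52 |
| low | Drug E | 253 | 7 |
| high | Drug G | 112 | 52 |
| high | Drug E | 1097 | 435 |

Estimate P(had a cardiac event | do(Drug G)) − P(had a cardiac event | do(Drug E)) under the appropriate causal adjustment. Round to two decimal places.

The blood pressure-specific comparison favours Drug E throughout, but the pooled figures favour Drug G. The question is whether to condition on blood pressure.
Blood pressure is downstream of the drug. One should not condition on a consequence of treatment, so the overall rates are the right comparison.
The causal difference is the pooled difference: 0.173 − 0.327 = -0.154.

-0.15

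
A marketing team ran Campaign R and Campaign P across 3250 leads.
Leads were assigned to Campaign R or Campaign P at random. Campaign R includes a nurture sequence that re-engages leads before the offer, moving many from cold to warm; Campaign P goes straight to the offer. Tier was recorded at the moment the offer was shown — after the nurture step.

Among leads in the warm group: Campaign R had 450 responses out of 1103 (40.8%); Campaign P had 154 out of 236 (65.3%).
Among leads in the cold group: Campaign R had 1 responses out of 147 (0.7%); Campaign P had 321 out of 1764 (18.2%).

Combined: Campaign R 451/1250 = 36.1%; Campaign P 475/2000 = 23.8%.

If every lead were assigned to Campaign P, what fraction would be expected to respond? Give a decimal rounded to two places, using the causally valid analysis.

0.24

The engagement tier-specific comparison favours Campaign P throughout, but the pooled figures favour Campaign R. The question is whether to condition on engagement tier.
Engagement tier here is a post-treatment variable shaped by the campaign; conditioning on it would introduce bias rather than remove it. The overall comparison is the causal one.
So P(outcome | do(Campaign P)) is just the pooled rate for Campaign P: 475/2000 = 0.237.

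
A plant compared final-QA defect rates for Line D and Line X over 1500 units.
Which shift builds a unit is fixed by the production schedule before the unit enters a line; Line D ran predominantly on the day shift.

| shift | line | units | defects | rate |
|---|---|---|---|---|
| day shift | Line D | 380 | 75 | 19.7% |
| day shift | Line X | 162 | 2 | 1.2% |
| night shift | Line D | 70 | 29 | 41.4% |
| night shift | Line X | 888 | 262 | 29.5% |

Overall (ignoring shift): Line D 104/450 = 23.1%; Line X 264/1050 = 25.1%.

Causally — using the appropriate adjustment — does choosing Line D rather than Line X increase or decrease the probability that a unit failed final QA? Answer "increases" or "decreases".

increases

Nothing the line does changes shift; the imbalance is an allocation artefact. With shift also predicting the outcome, the pooled figure is confounded, and the within-stratum comparison is the causal one.
Within each level — day shift: 19.7% vs 1.2%; night shift: 41.4% vs 29.5% — Line X is lower every time.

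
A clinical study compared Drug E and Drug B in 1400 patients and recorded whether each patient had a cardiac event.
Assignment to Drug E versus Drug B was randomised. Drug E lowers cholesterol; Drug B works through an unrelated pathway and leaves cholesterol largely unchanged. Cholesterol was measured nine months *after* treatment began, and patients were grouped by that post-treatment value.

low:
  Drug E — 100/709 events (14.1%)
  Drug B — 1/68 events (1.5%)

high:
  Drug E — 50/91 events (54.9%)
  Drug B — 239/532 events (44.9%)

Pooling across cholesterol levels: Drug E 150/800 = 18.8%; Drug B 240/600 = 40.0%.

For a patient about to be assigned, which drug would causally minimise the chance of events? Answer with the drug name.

Drug B is lower inside every cholesterol stratum but Drug E is lower in aggregate. Whether to stratify depends on how cholesterol relates to the drug.
Cholesterol is downstream of the drug. One should not condition on a consequence of treatment, so the overall rates are the right comparison.
Pooled: Drug E 18.8% vs Drug B 40.0%; Drug E is lower overall.

Drug E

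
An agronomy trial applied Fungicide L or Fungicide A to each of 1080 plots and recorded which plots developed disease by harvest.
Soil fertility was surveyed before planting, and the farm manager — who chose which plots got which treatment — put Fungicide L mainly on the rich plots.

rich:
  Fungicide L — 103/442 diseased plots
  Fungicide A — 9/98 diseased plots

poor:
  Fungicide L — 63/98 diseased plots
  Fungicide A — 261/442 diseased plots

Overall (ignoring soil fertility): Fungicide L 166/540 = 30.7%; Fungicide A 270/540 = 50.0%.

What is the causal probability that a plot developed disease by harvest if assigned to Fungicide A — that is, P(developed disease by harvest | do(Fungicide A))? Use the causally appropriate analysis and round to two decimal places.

Soil fertility satisfies the back-door criterion: it is not a descendant of the fungicide, and it blocks the spurious path from fungicide to outcome. Adjusting for it (i.e., using the within-soil fertility rates) gives the causal effect.
Standardising Fungicide A to the population soil fertility mix: 0.500·9/98 + 0.500·261/442 = 0.341.

0.34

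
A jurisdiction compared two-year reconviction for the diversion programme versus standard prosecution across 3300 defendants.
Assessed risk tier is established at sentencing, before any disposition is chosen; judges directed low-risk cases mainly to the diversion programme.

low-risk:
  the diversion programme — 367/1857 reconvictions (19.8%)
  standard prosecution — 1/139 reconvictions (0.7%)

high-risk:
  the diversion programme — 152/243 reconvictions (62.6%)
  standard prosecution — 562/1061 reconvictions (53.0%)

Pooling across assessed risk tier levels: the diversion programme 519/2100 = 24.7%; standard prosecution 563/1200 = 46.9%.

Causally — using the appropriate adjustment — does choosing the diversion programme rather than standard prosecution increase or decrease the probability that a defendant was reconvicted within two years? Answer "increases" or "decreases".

increases

Within every assessed risk tier level standard prosecution has the lower rate, yet pooled the diversion programme does — Simpson's reversal.
Assessed risk tier differs across dispositions for reasons unrelated to any effect of the disposition itself, and it separately predicts the outcome — a classic confounder. We must compare within assessed risk tier levels.
Within each level — low-risk: 19.8% vs 0.7%; high-risk: 62.6% vs 53.0% — standard prosecution is lower every time.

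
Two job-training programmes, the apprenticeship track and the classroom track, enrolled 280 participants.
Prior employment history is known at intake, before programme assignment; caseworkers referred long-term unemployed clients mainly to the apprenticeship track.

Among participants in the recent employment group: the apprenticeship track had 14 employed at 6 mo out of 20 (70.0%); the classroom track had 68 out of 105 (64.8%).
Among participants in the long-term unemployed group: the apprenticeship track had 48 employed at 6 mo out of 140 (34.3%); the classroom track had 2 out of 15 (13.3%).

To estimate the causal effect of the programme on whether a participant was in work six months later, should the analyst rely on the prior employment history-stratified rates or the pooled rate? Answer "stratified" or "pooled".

stratified

Prior employment history differs across programmes for reasons unrelated to any effect of the programme itself, and it separately predicts the outcome — a classic confounder. We must compare within prior employment history levels.
Within each level — recent employment: 70.0% vs 64.8%; long-term unemployed: 34.3% vs 13.3% — the apprenticeship track is higher every time.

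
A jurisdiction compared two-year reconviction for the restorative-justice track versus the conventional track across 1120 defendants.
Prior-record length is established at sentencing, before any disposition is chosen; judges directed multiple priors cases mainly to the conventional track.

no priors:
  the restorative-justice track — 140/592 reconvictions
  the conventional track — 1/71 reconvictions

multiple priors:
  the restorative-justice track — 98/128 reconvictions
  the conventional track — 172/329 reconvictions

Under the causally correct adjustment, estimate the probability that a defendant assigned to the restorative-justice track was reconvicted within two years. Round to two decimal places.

Prior-record length is set before the disposition has any effect — it is not caused by the disposition — and it independently drives the outcome. That makes it a confounder, so the causal comparison is within prior-record length levels.
Standardising the restorative-justice track to the population prior-record length mix: 0.592·140/592 + 0.408·98/128 = 0.452.

0.45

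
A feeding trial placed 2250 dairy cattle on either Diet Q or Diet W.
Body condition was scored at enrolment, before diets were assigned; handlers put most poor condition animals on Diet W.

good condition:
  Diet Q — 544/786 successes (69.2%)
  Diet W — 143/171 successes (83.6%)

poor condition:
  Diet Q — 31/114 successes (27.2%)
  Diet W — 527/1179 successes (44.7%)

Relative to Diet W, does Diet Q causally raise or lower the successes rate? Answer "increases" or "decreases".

decreases

Nothing the diet does changes starting body condition; the imbalance is an allocation artefact. With starting body condition also predicting the outcome, the pooled figure is confounded, and the within-stratum comparison is the causal one.
Within each level — good condition: 69.2% vs 83.6%; poor condition: 27.2% vs 44.7% — Diet W is higher every time.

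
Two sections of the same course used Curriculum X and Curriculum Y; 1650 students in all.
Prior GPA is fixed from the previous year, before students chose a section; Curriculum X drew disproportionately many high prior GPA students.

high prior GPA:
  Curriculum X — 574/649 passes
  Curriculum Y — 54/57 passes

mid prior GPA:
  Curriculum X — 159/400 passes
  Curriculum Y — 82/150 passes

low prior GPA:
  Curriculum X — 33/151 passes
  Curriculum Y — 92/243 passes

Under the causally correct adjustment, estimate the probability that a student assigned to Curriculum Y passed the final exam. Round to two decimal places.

0.68

The stratified and pooled comparisons disagree (Curriculum Y wins within each prior GPA band; Curriculum X wins overall), so the answer turns on the causal role of prior GPA band.
The imbalance in prior GPA band arose from how students were allocated, not from anything the teaching method did; and prior GPA band independently affects the outcome. The pooled gap is confounded — condition on prior GPA band.
Standardising Curriculum Y to the population prior GPA band mix: 0.428·54/57 + 0.333·82/150 + 0.239·92/243 = 0.678.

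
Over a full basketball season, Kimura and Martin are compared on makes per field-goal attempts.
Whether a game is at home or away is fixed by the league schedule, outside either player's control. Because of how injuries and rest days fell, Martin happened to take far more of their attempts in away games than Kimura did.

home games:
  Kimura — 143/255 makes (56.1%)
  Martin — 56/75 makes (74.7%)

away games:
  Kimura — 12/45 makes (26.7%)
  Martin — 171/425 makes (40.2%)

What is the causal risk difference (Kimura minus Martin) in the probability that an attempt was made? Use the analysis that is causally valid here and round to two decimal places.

Within every game venue level Martin has the higher rate, yet pooled Kimura does — Simpson's reversal.
Here game venue is a common cause — it drives both which player a case falls under and the outcome. The crude comparison mixes populations; the stratum-specific rates are the causally relevant ones.
Adjusting over the population distribution of game venue: 0.412·(0.561−0.747) + 0.588·(0.267−0.402) = -0.156.

-0.16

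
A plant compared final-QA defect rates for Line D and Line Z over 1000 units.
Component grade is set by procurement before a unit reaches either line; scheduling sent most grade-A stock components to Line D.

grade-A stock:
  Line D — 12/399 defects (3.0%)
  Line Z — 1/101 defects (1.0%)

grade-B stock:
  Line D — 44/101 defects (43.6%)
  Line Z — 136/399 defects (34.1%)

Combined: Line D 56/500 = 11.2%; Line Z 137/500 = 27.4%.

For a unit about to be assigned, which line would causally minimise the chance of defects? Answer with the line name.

Component grade is set before the line has any effect — it is not caused by the line — and it independently drives the outcome. That makes it a confounder, so the causal comparison is within component grade levels.
Within each level — grade-A stock: 3.0% vs 1.0%; grade-B stock: 43.6% vs 34.1% — Line Z is lower every time.

Line Z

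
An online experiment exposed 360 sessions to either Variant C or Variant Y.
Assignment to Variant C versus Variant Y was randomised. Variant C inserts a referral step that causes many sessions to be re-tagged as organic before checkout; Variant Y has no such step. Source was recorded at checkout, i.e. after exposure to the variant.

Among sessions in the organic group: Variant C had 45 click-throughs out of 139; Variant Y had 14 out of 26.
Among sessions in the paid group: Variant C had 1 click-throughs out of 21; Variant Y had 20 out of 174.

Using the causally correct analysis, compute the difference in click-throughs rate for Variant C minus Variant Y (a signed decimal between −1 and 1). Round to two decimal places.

Within every traffic source level Variant Y has the higher rate, yet pooled Variant C does — Simpson's reversal.
Traffic source here is a post-treatment variable shaped by the variant; conditioning on it would introduce bias rather than remove it. The overall comparison is the causal one.
The causal difference is the pooled difference: 0.287 − 0.170 = +0.117.

+0.12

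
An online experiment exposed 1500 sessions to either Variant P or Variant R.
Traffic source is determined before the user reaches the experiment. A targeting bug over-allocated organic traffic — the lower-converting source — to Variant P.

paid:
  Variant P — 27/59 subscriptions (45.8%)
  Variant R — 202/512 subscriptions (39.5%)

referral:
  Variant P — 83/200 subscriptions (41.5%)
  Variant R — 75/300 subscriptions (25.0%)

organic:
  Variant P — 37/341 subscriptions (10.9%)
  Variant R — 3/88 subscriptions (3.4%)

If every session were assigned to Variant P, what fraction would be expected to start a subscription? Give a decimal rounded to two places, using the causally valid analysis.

0.34

Traffic source differs across variants for reasons unrelated to any effect of the variant itself, and it separately predicts the outcome — a classic confounder. We must compare within traffic source levels.
Standardising Variant P to the population traffic source mix: 0.381·27/59 + 0.333·83/200 + 0.286·37/341 = 0.344.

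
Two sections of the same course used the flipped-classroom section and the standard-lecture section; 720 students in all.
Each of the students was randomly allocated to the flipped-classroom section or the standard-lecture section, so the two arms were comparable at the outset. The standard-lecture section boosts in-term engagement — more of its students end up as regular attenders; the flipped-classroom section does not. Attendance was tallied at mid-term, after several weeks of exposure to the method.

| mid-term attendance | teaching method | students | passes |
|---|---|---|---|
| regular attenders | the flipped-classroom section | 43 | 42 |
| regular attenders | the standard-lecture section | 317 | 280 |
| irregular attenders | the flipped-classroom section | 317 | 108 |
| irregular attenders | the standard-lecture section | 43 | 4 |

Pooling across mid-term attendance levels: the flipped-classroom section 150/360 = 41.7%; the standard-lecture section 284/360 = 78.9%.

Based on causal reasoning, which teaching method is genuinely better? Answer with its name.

Mid-term attendance is downstream of the teaching method. One should not condition on a consequence of treatment, so the overall rates are the right comparison.
Pooled: the flipped-classroom section 41.7% vs the standard-lecture section 78.9%; the standard-lecture section is higher overall.

the standard-lecture section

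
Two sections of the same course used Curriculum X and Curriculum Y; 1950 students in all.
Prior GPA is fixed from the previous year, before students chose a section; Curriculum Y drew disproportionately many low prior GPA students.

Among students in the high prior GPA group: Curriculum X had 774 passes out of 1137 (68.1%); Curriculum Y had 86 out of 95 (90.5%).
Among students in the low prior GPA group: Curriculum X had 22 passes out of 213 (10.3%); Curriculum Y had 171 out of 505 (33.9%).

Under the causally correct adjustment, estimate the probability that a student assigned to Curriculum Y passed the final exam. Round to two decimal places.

The stratified and pooled comparisons disagree (Curriculum Y wins within each prior GPA band; Curriculum X wins overall), so the answer turns on the causal role of prior GPA band.
Prior GPA band differs across teaching methods for reasons unrelated to any effect of the teaching method itself, and it separately predicts the outcome — a classic confounder. We must compare within prior GPA band levels.
Standardising Curriculum Y to the population prior GPA band mix: 0.632·86/95 + 0.368·171/505 = 0.697.

0.70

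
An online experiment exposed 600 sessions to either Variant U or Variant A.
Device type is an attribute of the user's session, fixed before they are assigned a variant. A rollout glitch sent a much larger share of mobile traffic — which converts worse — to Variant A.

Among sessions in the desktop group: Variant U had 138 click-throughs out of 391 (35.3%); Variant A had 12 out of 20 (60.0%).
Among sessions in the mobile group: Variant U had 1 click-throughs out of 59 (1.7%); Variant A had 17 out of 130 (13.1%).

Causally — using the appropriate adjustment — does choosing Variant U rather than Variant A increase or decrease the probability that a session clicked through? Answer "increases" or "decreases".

decreases

The stratified and pooled comparisons disagree (Variant A wins within each device type; Variant U wins overall), so the answer turns on the causal role of device type.
Since device type is a pre-existing factor (not a product of the variant) and it affects the outcome on its own, it is a confounder. The stratified rates, not the pooled rate, identify the causal effect.
Within each level — desktop: 35.3% vs 60.0%; mobile: 1.7% vs 13.1% — Variant A is higher every time.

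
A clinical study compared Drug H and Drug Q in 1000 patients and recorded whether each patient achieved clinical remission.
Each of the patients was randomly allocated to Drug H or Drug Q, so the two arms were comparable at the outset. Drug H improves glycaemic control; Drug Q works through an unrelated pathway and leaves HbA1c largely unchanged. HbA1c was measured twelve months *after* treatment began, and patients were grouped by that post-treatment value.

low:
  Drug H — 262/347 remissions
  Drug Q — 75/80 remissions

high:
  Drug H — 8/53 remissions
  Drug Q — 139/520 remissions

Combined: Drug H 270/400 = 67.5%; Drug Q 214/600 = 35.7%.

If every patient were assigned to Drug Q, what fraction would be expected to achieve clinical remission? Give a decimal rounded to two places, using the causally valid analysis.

HbA1c is downstream of the drug. One should not condition on a consequence of treatment, so the overall rates are the right comparison.
So P(outcome | do(Drug Q)) is just the pooled rate for Drug Q: 214/600 = 0.357.

0.36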